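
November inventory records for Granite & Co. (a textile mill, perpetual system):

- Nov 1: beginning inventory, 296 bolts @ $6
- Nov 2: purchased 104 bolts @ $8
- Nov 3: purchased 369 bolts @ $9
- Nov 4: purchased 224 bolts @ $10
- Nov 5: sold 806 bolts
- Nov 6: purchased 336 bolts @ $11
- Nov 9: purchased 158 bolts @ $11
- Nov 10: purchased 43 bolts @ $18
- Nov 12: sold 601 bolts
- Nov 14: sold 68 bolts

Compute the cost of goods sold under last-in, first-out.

Nov 5, 806 sold [LIFO — newest first]: 224 @ $10 + 369 @ $9 + 104 @ $8 + 109 @ $6 = $7,047
Nov 12, 601 sold [LIFO — newest first]: 43 @ $18 + 158 @ $11 + 336 @ $11 + 64 @ $6 = $6,592
Nov 14, 68 sold [LIFO — newest first]: 68 @ $6 = $408
Total COGS = $7,047 + $6,592 + $408 = $14,047
Ending inventory: 55 @ $6 = $330

COGS = $14,047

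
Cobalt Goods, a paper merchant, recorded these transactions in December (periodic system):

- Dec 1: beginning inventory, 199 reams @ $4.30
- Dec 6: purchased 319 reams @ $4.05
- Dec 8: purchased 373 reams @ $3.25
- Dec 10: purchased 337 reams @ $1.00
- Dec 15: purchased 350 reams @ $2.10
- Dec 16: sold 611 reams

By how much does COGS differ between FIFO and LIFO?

$1,453.90

FIFO COGS: 199 @ $4.30 + 319 @ $4.05 + 93 @ $3.25 = $2,449.90
LIFO COGS: 350 @ $2.10 + 261 @ $1.00 = $996.00
Difference = |$2,449.90 − $996.00| = $1,453.90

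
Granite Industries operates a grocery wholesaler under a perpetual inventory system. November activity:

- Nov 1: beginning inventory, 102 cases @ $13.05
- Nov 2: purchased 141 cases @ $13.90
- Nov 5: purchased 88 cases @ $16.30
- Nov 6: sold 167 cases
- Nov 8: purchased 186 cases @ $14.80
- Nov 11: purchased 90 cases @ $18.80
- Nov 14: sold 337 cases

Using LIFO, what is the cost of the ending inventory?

Nov 6, 167 sold [LIFO — newest first]: 88 @ $16.30 + 79 @ $13.90 = $2,532.50
Nov 14, 337 sold [LIFO — newest first]: 90 @ $18.80 + 186 @ $14.80 + 61 @ $13.90 = $5,292.70
Total COGS = $2,532.50 + $5,292.70 = $7,825.20
Ending inventory: 102 @ $13.05 + 1 @ $13.90 = $1,345.00

Ending inventory = $1,345.00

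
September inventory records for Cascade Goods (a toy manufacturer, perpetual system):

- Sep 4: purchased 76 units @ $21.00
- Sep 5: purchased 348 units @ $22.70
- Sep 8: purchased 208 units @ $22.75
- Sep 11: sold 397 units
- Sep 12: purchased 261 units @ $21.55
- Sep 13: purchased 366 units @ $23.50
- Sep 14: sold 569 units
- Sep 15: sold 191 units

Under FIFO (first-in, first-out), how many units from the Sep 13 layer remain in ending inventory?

102

Sep 11, 397 sold [FIFO — oldest first]: 76 @ $21.00 + 321 @ $22.70 = $8,882.70
Sep 14, 569 sold [FIFO — oldest first]: 27 @ $22.70 + 208 @ $22.75 + 261 @ $21.55 + 73 @ $23.50 = $12,684.95
Sep 15, 191 sold [FIFO — oldest first]: 191 @ $23.50 = $4,488.50
Total COGS = $8,882.70 + $12,684.95 + $4,488.50 = $26,056.15
Ending inventory: 102 @ $23.50 = $2,397.00
Check: goods available $28,453.15 = COGS $26,056.15 + ending $2,397.00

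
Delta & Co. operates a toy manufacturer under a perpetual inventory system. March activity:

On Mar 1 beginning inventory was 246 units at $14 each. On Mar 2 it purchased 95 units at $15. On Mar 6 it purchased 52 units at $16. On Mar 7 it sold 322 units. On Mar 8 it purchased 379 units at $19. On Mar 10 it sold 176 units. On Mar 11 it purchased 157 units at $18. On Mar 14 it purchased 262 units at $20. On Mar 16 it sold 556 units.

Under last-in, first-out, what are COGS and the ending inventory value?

COGS = $18,720; ending inventory = $2,248

Mar 7, 322 sold [LIFO — newest first]: 52 @ $16 + 95 @ $15 + 175 @ $14 = $4,707
Mar 10, 176 sold [LIFO — newest first]: 176 @ $19 = $3,344
Mar 16, 556 sold [LIFO — newest first]: 262 @ $20 + 157 @ $18 + 137 @ $19 = $10,669
Total COGS = $4,707 + $3,344 + $10,669 = $18,720
Ending inventory: 71 @ $14 + 66 @ $19 = $2,248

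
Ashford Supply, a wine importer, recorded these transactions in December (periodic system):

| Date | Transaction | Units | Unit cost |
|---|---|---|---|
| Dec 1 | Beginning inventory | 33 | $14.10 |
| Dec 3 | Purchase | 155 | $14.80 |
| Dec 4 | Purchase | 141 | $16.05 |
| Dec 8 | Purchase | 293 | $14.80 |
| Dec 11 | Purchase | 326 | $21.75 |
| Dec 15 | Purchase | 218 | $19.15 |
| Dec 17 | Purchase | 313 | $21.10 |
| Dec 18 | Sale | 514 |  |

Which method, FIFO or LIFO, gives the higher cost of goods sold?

FIFO COGS: 33 @ $14.10 + 155 @ $14.80 + 141 @ $16.05 + 185 @ $14.80 = $7,760.35
LIFO COGS: 313 @ $21.10 + 201 @ $19.15 = $10,453.45

LIFO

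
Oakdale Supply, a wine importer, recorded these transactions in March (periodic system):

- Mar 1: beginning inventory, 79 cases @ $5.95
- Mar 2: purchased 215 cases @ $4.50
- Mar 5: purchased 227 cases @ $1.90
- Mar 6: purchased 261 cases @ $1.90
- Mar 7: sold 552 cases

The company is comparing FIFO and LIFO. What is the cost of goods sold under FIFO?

FIFO COGS: 79 @ $5.95 + 215 @ $4.50 + 227 @ $1.90 + 31 @ $1.90 = $1,927.75
LIFO COGS: 261 @ $1.90 + 227 @ $1.90 + 64 @ $4.50 = $1,215.20

COGS = $1,927.75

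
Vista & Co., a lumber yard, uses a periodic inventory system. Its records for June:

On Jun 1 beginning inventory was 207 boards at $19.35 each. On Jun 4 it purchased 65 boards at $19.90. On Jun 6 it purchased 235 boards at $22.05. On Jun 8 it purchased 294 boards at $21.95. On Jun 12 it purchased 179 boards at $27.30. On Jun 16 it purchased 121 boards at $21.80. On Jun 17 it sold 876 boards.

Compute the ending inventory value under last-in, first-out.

Jun 17, 876 sold [LIFO — newest first]: 121 @ $21.80 + 179 @ $27.30 + 294 @ $21.95 + 235 @ $22.05 + 47 @ $19.90 = $20,094.85
Ending inventory: 207 @ $19.35 + 18 @ $19.90 = $4,363.65
Check: goods available $24,458.50 = COGS $20,094.85 + ending $4,363.65

Ending inventory = $4,363.65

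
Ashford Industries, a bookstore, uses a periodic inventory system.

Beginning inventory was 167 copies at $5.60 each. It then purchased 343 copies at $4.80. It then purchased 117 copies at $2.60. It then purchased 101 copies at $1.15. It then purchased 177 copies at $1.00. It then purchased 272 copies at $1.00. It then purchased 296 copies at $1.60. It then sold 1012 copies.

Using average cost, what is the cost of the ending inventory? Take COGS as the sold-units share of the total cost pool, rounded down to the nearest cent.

Ending inventory = $1,228.26

Sale 1, sell 1012: 1012/1473 × $3,924.55 → $2,696.29
Ending inventory (cost pool remaining) = $1,228.26
Check: goods available $3,924.55 = COGS $2,696.29 + ending $1,228.26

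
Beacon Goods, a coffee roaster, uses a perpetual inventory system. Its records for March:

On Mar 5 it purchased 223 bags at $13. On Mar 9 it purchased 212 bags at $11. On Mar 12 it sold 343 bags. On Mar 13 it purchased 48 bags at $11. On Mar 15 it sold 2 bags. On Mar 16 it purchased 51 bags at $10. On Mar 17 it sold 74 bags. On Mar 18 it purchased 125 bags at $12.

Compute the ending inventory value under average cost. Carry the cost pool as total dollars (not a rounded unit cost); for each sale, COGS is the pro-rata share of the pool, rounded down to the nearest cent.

After Mar 5: 223 on hand, pool $2,899.00 (≈ $13.0000 each)
After Mar 9: 435 on hand, pool $5,231.00 (≈ $12.0253 each)
Mar 12, sell 343: 343/435 × $5,231.00 → $4,124.67
After Mar 13: 140 on hand, pool $1,634.33 (≈ $11.6738 each)
Mar 15, sell 2: 2/140 × $1,634.33 → $23.34
After Mar 16: 189 on hand, pool $2,120.99 (≈ $11.2222 each)
Mar 17, sell 74: 74/189 × $2,120.99 → $830.44
After Mar 18: 240 on hand, pool $2,790.55 (≈ $11.6273 each)
Total COGS = $4,124.67 + $23.34 + $830.44 = $4,978.45
Ending inventory (cost pool remaining) = $2,790.55

Ending inventory = $2,790.55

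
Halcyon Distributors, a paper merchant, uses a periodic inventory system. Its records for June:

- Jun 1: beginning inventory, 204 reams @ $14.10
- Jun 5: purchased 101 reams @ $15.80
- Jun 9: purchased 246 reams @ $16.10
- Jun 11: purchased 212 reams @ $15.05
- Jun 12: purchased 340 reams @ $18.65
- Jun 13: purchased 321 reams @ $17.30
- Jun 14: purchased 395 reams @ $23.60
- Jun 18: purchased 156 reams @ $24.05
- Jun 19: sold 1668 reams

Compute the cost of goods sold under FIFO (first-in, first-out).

Jun 19, 1668 sold [FIFO — oldest first]: 204 @ $14.10 + 101 @ $15.80 + 246 @ $16.10 + 212 @ $15.05 + 340 @ $18.65 + 321 @ $17.30 + 244 @ $23.60 = $29,276.10
Ending inventory: 151 @ $23.60 + 156 @ $24.05 = $7,315.40
Check: goods available $36,591.50 = COGS $29,276.10 + ending $7,315.40

COGS = $29,276.10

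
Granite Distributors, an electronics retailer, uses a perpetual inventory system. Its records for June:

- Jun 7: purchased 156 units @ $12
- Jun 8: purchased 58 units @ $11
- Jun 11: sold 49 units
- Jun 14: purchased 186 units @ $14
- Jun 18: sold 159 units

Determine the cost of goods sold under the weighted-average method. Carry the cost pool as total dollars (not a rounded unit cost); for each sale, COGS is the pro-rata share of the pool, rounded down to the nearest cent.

COGS = $2,630.96

After Jun 7: 156 on hand, pool $1,872.00 (≈ $12.0000 each)
After Jun 8: 214 on hand, pool $2,510.00 (≈ $11.7290 each)
Jun 11, sell 49: 49/214 × $2,510.00 → $574.71
After Jun 14: 351 on hand, pool $4,539.29 (≈ $12.9325 each)
Jun 18, sell 159: 159/351 × $4,539.29 → $2,056.25
Total COGS = $574.71 + $2,056.25 = $2,630.96
Ending inventory (cost pool remaining) = $2,483.04
Check: goods available $5,114.00 = COGS $2,630.96 + ending $2,483.04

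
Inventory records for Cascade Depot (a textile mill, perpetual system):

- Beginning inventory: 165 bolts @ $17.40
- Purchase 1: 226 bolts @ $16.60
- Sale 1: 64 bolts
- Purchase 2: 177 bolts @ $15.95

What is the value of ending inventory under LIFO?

Ending inventory = $8,383.35

Sale 1 (64) [LIFO — newest first]: 64 @ $16.60 = $1,062.40
Ending inventory: 165 @ $17.40 + 162 @ $16.60 + 177 @ $15.95 = $8,383.35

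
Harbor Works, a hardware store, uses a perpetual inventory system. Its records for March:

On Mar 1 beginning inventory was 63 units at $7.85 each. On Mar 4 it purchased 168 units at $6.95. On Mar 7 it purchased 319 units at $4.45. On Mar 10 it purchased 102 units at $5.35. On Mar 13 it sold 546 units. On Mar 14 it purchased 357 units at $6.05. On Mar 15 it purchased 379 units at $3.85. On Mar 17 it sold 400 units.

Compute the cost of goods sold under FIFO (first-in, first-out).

Mar 13, 546 sold [FIFO — oldest first]: 63 @ $7.85 + 168 @ $6.95 + 315 @ $4.45 = $3,063.90
Mar 17, 400 sold [FIFO — oldest first]: 4 @ $4.45 + 102 @ $5.35 + 294 @ $6.05 = $2,342.20
Total COGS = $3,063.90 + $2,342.20 = $5,406.10
Ending inventory: 63 @ $6.05 + 379 @ $3.85 = $1,840.30

COGS = $5,406.10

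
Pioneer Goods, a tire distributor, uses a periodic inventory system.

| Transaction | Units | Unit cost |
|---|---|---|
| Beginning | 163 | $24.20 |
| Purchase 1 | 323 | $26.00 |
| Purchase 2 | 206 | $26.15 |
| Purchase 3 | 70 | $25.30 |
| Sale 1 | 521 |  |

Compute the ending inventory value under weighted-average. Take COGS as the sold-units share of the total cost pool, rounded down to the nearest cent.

Ending inventory = $6,167.49

Sale 1, sell 521: 521/762 × $19,500.50 → $13,333.01
Ending inventory (cost pool remaining) = $6,167.49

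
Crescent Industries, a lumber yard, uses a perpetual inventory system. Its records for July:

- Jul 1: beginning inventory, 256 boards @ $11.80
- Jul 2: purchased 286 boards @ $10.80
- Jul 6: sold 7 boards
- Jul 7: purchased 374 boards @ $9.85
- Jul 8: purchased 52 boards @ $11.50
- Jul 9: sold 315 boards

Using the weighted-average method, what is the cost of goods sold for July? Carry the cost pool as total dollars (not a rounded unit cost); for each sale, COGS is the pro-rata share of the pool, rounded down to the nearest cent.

After Jul 1: 256 on hand, pool $3,020.80 (≈ $11.8000 each)
After Jul 2: 542 on hand, pool $6,109.60 (≈ $11.2723 each)
Jul 6, sell 7: 7/542 × $6,109.60 → $78.90
After Jul 7: 909 on hand, pool $9,714.60 (≈ $10.6871 each)
After Jul 8: 961 on hand, pool $10,312.60 (≈ $10.7311 each)
Jul 9, sell 315: 315/961 × $10,312.60 → $3,380.30
Total COGS = $78.90 + $3,380.30 = $3,459.20
Ending inventory (cost pool remaining) = $6,932.30

COGS = $3,459.20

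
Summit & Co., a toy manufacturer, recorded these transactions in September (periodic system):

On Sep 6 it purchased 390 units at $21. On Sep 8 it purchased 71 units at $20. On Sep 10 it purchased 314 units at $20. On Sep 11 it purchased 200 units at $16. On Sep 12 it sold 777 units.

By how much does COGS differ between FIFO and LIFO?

$990

FIFO COGS: 390 @ $21 + 71 @ $20 + 314 @ $20 + 2 @ $16 = $15,922
LIFO COGS: 200 @ $16 + 314 @ $20 + 71 @ $20 + 192 @ $21 = $14,932
Difference = |$15,922 − $14,932| = $990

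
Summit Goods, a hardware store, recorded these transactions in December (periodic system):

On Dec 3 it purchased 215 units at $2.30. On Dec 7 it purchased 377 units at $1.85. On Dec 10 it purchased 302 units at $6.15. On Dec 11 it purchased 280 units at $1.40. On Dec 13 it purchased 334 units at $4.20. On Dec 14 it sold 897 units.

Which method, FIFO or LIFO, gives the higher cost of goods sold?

FIFO COGS: 215 @ $2.30 + 377 @ $1.85 + 302 @ $6.15 + 3 @ $1.40 = $3,053.45
LIFO COGS: 334 @ $4.20 + 280 @ $1.40 + 283 @ $6.15 = $3,535.25

LIFO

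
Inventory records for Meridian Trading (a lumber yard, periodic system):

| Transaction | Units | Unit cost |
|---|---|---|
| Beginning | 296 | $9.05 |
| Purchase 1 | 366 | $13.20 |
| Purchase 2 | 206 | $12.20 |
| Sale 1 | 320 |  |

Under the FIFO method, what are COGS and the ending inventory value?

Sale 1 (320) [FIFO — oldest first]: 296 @ $9.05 + 24 @ $13.20 = $2,995.60
Ending inventory: 342 @ $13.20 + 206 @ $12.20 = $7,027.60
Check: goods available $10,023.20 = COGS $2,995.60 + ending $7,027.60

COGS = $2,995.60; ending inventory = $7,027.60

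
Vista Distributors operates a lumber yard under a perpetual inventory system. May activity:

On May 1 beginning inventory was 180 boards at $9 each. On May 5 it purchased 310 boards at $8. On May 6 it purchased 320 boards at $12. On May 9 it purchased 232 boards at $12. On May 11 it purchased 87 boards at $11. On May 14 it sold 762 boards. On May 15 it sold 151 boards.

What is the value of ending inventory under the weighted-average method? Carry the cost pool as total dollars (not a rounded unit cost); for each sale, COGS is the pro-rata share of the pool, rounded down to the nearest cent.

After May 1: 180 on hand, pool $1,620.00 (≈ $9.0000 each)
After May 5: 490 on hand, pool $4,100.00 (≈ $8.3673 each)
After May 6: 810 on hand, pool $7,940.00 (≈ $9.8025 each)
After May 9: 1042 on hand, pool $10,724.00 (≈ $10.2917 each)
After May 11: 1129 on hand, pool $11,681.00 (≈ $10.3463 each)
May 14, sell 762: 762/1129 × $11,681.00 → $7,883.89
May 15, sell 151: 151/367 × $3,797.11 → $1,562.29
Total COGS = $7,883.89 + $1,562.29 = $9,446.18
Ending inventory (cost pool remaining) = $2,234.82

Ending inventory = $2,234.82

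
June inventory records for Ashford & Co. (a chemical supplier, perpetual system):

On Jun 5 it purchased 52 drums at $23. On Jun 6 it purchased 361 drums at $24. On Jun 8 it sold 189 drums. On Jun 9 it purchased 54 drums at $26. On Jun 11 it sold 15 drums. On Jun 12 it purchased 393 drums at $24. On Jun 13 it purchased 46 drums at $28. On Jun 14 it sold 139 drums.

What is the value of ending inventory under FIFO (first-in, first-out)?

Jun 8, 189 sold [FIFO — oldest first]: 52 @ $23 + 137 @ $24 = $4,484
Jun 11, 15 sold [FIFO — oldest first]: 15 @ $24 = $360
Jun 14, 139 sold [FIFO — oldest first]: 139 @ $24 = $3,336
Total COGS = $4,484 + $360 + $3,336 = $8,180
Ending inventory: 70 @ $24 + 54 @ $26 + 393 @ $24 + 46 @ $28 = $13,804

Ending inventory = $13,804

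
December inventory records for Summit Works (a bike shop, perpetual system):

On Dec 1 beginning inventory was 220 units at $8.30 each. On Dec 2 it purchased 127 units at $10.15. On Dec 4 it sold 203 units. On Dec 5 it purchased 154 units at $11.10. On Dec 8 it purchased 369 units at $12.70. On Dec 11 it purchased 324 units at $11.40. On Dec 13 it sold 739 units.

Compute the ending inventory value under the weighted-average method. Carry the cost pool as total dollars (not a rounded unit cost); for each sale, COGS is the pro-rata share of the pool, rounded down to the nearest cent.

Ending inventory = $2,894.32

After Dec 1: 220 on hand, pool $1,826.00 (≈ $8.3000 each)
After Dec 2: 347 on hand, pool $3,115.05 (≈ $8.9771 each)
Dec 4, sell 203: 203/347 × $3,115.05 → $1,822.34
After Dec 5: 298 on hand, pool $3,002.11 (≈ $10.0742 each)
After Dec 8: 667 on hand, pool $7,688.41 (≈ $11.5269 each)
After Dec 11: 991 on hand, pool $11,382.01 (≈ $11.4854 each)
Dec 13, sell 739: 739/991 × $11,382.01 → $8,487.69
Total COGS = $1,822.34 + $8,487.69 = $10,310.03
Ending inventory (cost pool remaining) = $2,894.32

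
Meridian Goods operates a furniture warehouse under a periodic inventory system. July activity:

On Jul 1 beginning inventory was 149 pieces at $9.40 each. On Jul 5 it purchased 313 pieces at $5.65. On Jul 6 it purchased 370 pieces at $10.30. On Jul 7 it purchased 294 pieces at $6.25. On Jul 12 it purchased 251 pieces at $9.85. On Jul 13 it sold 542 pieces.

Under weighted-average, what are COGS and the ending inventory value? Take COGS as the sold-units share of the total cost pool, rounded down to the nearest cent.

Jul 13, sell 542: 542/1377 × $11,289.90 → $4,443.80
Ending inventory (cost pool remaining) = $6,846.10

COGS = $4,443.80; ending inventory = $6,846.10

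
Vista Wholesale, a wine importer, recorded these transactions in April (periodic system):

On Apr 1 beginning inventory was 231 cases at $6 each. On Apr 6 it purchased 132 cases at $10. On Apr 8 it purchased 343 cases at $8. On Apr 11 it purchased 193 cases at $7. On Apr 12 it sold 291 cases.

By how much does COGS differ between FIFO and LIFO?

$149

FIFO COGS: 231 @ $6 + 60 @ $10 = $1,986
LIFO COGS: 193 @ $7 + 98 @ $8 = $2,135
Difference = |$1,986 − $2,135| = $149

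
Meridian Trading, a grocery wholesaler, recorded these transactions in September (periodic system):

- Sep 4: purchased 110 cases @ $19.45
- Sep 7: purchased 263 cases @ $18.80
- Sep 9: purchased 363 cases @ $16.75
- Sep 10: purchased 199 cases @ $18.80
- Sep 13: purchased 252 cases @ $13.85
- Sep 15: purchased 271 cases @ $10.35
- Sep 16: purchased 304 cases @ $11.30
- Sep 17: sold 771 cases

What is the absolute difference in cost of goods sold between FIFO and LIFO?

FIFO COGS: 110 @ $19.45 + 263 @ $18.80 + 363 @ $16.75 + 35 @ $18.80 = $13,822.15
LIFO COGS: 304 @ $11.30 + 271 @ $10.35 + 196 @ $13.85 = $8,954.65
Difference = |$13,822.15 − $8,954.65| = $4,867.50

$4,867.50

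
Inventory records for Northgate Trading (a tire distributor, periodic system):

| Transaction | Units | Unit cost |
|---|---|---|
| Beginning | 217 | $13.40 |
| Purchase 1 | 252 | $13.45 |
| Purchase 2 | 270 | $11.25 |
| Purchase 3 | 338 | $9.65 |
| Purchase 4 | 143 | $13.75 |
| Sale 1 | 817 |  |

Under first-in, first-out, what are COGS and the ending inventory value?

COGS = $10,087.40; ending inventory = $4,475.25

Sale 1 (817) [FIFO — oldest first]: 217 @ $13.40 + 252 @ $13.45 + 270 @ $11.25 + 78 @ $9.65 = $10,087.40
Ending inventory: 260 @ $9.65 + 143 @ $13.75 = $4,475.25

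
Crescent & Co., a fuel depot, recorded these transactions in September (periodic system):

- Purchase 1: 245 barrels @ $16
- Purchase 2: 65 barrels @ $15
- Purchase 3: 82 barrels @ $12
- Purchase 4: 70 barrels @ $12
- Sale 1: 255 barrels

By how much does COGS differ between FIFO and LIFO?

FIFO COGS: 245 @ $16 + 10 @ $15 = $4,070
LIFO COGS: 70 @ $12 + 82 @ $12 + 65 @ $15 + 38 @ $16 = $3,407
Difference = |$4,070 − $3,407| = $663

$663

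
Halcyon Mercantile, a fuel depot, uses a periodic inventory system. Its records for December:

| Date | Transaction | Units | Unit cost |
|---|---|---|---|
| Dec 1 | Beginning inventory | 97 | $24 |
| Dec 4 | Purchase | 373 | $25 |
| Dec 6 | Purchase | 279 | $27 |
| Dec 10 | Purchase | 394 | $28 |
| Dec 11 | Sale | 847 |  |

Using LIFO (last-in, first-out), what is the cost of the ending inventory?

Ending inventory = $7,303

Dec 11, 847 sold [LIFO — newest first]: 394 @ $28 + 279 @ $27 + 174 @ $25 = $22,915
Ending inventory: 97 @ $24 + 199 @ $25 = $7,303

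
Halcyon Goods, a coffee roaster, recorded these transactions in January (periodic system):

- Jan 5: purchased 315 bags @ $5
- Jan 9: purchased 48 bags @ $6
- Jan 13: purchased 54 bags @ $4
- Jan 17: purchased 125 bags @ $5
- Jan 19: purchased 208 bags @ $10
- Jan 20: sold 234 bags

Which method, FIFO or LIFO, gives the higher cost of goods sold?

LIFO

FIFO COGS: 234 @ $5 = $1,170
LIFO COGS: 208 @ $10 + 26 @ $5 = $2,210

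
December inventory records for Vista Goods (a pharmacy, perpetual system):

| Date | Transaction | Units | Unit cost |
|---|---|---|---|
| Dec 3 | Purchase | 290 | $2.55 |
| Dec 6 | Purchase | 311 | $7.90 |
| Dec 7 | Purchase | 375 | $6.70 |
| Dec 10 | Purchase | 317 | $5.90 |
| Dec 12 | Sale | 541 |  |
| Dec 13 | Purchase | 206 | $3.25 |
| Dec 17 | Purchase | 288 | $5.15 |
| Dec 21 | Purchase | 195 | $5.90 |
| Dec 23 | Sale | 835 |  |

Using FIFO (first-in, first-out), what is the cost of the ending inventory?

Ending inventory = $3,033.45

Dec 12, 541 sold [FIFO — oldest first]: 290 @ $2.55 + 251 @ $7.90 = $2,722.40
Dec 23, 835 sold [FIFO — oldest first]: 60 @ $7.90 + 375 @ $6.70 + 317 @ $5.90 + 83 @ $3.25 = $5,126.55
Total COGS = $2,722.40 + $5,126.55 = $7,848.95
Ending inventory: 123 @ $3.25 + 288 @ $5.15 + 195 @ $5.90 = $3,033.45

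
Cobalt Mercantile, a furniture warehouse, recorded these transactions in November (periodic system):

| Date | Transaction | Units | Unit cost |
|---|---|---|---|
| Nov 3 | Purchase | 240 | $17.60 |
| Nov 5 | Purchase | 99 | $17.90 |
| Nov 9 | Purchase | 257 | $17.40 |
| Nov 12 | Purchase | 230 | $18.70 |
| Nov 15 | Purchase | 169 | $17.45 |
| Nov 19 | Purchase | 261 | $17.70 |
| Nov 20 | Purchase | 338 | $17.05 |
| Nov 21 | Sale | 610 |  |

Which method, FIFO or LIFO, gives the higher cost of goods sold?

FIFO COGS: 240 @ $17.60 + 99 @ $17.90 + 257 @ $17.40 + 14 @ $18.70 = $10,729.70
LIFO COGS: 338 @ $17.05 + 261 @ $17.70 + 11 @ $17.45 = $10,574.55

FIFO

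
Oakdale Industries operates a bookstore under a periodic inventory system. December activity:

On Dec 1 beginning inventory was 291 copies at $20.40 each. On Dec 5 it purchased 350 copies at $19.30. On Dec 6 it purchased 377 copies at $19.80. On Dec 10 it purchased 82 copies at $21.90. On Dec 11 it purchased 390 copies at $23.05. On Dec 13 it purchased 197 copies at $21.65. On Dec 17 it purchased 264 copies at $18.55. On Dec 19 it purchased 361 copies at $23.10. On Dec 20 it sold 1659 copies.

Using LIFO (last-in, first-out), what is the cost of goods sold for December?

COGS = $35,513.65

Dec 20, 1659 sold [LIFO — newest first]: 361 @ $23.10 + 264 @ $18.55 + 197 @ $21.65 + 390 @ $23.05 + 82 @ $21.90 + 365 @ $19.80 = $35,513.65
Ending inventory: 291 @ $20.40 + 350 @ $19.30 + 12 @ $19.80 = $12,929.00
Check: goods available $48,442.65 = COGS $35,513.65 + ending $12,929.00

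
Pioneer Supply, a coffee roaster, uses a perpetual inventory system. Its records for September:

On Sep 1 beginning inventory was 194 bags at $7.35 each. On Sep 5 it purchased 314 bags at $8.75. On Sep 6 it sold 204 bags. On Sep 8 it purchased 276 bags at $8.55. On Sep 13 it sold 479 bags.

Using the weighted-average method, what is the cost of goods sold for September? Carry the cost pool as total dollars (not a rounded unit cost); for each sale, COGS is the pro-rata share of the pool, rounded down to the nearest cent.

COGS = $5,687.36

After Sep 1: 194 on hand, pool $1,425.90 (≈ $7.3500 each)
After Sep 5: 508 on hand, pool $4,173.40 (≈ $8.2154 each)
Sep 6, sell 204: 204/508 × $4,173.40 → $1,675.93
After Sep 8: 580 on hand, pool $4,857.27 (≈ $8.3746 each)
Sep 13, sell 479: 479/580 × $4,857.27 → $4,011.43
Total COGS = $1,675.93 + $4,011.43 = $5,687.36
Ending inventory (cost pool remaining) = $845.84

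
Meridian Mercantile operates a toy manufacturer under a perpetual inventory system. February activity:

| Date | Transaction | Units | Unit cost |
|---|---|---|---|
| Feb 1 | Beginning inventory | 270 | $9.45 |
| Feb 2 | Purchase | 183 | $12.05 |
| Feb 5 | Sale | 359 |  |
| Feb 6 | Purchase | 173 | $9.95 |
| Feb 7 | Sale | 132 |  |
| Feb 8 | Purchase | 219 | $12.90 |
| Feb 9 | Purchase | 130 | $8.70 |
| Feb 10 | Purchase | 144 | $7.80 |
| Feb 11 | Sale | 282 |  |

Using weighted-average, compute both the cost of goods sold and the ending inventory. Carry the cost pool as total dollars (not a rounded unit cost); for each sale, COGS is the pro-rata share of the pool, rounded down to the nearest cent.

COGS = $8,004.34; ending inventory = $3,552.96

After Feb 1: 270 on hand, pool $2,551.50 (≈ $9.4500 each)
After Feb 2: 453 on hand, pool $4,756.65 (≈ $10.5003 each)
Feb 5, sell 359: 359/453 × $4,756.65 → $3,769.61
After Feb 6: 267 on hand, pool $2,708.39 (≈ $10.1438 each)
Feb 7, sell 132: 132/267 × $2,708.39 → $1,338.97
After Feb 8: 354 on hand, pool $4,194.52 (≈ $11.8489 each)
After Feb 9: 484 on hand, pool $5,325.52 (≈ $11.0031 each)
After Feb 10: 628 on hand, pool $6,448.72 (≈ $10.2687 each)
Feb 11, sell 282: 282/628 × $6,448.72 → $2,895.76
Total COGS = $3,769.61 + $1,338.97 + $2,895.76 = $8,004.34
Ending inventory (cost pool remaining) = $3,552.96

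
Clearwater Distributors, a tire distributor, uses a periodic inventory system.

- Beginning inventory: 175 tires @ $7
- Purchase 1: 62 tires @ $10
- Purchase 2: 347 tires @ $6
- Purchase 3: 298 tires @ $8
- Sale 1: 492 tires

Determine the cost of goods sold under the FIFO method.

COGS = $3,375

Sale 1 (492) [FIFO — oldest first]: 175 @ $7 + 62 @ $10 + 255 @ $6 = $3,375
Ending inventory: 92 @ $6 + 298 @ $8 = $2,936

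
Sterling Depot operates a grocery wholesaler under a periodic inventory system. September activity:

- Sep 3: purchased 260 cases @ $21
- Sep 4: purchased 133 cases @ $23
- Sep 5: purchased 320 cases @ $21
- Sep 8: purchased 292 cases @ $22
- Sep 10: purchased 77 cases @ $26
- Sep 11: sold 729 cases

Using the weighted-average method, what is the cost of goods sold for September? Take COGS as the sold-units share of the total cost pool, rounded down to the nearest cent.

Sep 11, sell 729: 729/1082 × $23,665.00 → $15,944.34
Ending inventory (cost pool remaining) = $7,720.66
Check: goods available $23,665.00 = COGS $15,944.34 + ending $7,720.66

COGS = $15,944.34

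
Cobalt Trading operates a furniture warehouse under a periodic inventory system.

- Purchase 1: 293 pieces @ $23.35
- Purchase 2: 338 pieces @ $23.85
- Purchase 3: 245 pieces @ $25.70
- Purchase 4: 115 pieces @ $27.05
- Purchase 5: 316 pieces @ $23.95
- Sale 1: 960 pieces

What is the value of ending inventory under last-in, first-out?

Ending inventory = $8,129.45

Sale 1 (960) [LIFO — newest first]: 316 @ $23.95 + 115 @ $27.05 + 245 @ $25.70 + 284 @ $23.85 = $23,748.85
Ending inventory: 293 @ $23.35 + 54 @ $23.85 = $8,129.45
Check: goods available $31,878.30 = COGS $23,748.85 + ending $8,129.45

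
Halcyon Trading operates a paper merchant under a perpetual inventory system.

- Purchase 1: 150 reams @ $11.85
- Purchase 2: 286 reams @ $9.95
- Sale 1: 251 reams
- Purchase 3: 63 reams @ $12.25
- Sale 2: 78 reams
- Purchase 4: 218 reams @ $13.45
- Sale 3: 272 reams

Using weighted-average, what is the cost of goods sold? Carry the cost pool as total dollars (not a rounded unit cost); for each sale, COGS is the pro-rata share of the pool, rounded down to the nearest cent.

After Purchase 1: 150 on hand, pool $1,777.50 (≈ $11.8500 each)
After Purchase 2: 436 on hand, pool $4,623.20 (≈ $10.6037 each)
Sale 1, sell 251: 251/436 × $4,623.20 → $2,661.52
After Purchase 3: 248 on hand, pool $2,733.43 (≈ $11.0219 each)
Sale 2, sell 78: 78/248 × $2,733.43 → $859.70
After Purchase 4: 388 on hand, pool $4,805.83 (≈ $12.3862 each)
Sale 3, sell 272: 272/388 × $4,805.83 → $3,369.03
Total COGS = $2,661.52 + $859.70 + $3,369.03 = $6,890.25
Ending inventory (cost pool remaining) = $1,436.80

COGS = $6,890.25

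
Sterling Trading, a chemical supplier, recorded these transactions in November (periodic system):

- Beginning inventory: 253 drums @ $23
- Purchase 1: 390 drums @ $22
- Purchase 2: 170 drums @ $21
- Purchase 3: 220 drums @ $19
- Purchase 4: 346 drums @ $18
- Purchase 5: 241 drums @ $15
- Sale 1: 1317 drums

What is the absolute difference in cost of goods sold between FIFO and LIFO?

FIFO COGS: 253 @ $23 + 390 @ $22 + 170 @ $21 + 220 @ $19 + 284 @ $18 = $27,261
LIFO COGS: 241 @ $15 + 346 @ $18 + 220 @ $19 + 170 @ $21 + 340 @ $22 = $25,073
Difference = |$27,261 − $25,073| = $2,188

$2,188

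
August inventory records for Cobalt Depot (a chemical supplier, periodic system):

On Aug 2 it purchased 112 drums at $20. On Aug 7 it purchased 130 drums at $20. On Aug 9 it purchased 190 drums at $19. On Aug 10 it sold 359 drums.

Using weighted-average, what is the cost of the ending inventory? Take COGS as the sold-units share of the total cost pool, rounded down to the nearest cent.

Ending inventory = $1,427.90

Aug 10, sell 359: 359/432 × $8,450.00 → $7,022.10
Ending inventory (cost pool remaining) = $1,427.90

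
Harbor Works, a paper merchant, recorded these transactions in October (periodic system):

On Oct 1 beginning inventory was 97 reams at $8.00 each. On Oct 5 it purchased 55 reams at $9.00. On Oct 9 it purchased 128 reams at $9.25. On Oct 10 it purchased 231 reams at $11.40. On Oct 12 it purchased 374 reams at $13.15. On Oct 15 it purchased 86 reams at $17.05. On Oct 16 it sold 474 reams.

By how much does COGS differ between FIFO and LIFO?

$1,877.40

FIFO COGS: 97 @ $8.00 + 55 @ $9.00 + 128 @ $9.25 + 194 @ $11.40 = $4,666.60
LIFO COGS: 86 @ $17.05 + 374 @ $13.15 + 14 @ $11.40 = $6,544.00
Difference = |$4,666.60 − $6,544.00| = $1,877.40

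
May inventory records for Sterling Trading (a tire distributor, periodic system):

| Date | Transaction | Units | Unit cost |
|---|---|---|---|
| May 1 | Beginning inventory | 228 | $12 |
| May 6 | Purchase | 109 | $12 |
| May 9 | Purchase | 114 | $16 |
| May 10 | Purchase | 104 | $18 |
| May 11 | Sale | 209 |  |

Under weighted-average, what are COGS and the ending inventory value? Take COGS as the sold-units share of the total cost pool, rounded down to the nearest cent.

COGS = $2,914.70; ending inventory = $4,825.30

May 11, sell 209: 209/555 × $7,740.00 → $2,914.70
Ending inventory (cost pool remaining) = $4,825.30
Check: goods available $7,740.00 = COGS $2,914.70 + ending $4,825.30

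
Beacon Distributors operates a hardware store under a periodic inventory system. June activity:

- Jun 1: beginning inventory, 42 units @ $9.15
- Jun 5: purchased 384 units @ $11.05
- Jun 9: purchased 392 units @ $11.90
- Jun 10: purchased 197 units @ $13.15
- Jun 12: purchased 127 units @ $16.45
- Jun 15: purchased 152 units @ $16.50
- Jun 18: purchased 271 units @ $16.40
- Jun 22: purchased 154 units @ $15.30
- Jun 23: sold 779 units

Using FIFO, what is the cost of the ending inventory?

Jun 23, 779 sold [FIFO — oldest first]: 42 @ $9.15 + 384 @ $11.05 + 353 @ $11.90 = $8,828.20
Ending inventory: 39 @ $11.90 + 197 @ $13.15 + 127 @ $16.45 + 152 @ $16.50 + 271 @ $16.40 + 154 @ $15.30 = $14,452.40

Ending inventory = $14,452.40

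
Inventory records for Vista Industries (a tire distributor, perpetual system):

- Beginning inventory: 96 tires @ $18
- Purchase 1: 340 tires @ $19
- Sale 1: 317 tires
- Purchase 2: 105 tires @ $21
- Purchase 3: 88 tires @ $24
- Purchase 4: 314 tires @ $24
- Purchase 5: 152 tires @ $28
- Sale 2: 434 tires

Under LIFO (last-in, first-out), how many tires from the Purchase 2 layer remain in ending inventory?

105

Sale 1 (317) [LIFO — newest first]: 317 @ $19 = $6,023
Sale 2 (434) [LIFO — newest first]: 152 @ $28 + 282 @ $24 = $11,024
Total COGS = $6,023 + $11,024 = $17,047
Ending inventory: 96 @ $18 + 23 @ $19 + 105 @ $21 + 88 @ $24 + 32 @ $24 = $7,250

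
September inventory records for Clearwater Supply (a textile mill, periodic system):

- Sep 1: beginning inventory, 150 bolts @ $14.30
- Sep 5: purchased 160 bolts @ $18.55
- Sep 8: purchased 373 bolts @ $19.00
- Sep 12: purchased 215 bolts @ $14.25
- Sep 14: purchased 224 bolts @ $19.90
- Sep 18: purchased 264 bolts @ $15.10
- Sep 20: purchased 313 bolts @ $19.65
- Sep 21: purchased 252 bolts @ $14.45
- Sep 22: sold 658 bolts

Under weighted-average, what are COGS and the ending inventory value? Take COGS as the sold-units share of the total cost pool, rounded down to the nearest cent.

Sep 22, sell 658: 658/1951 × $33,499.60 → $11,298.17
Ending inventory (cost pool remaining) = $22,201.43
Check: goods available $33,499.60 = COGS $11,298.17 + ending $22,201.43

COGS = $11,298.17; ending inventory = $22,201.43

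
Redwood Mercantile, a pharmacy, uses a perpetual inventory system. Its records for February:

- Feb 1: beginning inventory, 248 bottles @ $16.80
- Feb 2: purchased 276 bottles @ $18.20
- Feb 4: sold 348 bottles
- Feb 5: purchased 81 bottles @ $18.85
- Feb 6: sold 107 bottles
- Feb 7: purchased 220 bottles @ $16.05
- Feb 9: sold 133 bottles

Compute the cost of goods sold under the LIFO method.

Feb 4, 348 sold [LIFO — newest first]: 276 @ $18.20 + 72 @ $16.80 = $6,232.80
Feb 6, 107 sold [LIFO — newest first]: 81 @ $18.85 + 26 @ $16.80 = $1,963.65
Feb 9, 133 sold [LIFO — newest first]: 133 @ $16.05 = $2,134.65
Total COGS = $6,232.80 + $1,963.65 + $2,134.65 = $10,331.10
Ending inventory: 150 @ $16.80 + 87 @ $16.05 = $3,916.35
Check: goods available $14,247.45 = COGS $10,331.10 + ending $3,916.35

COGS = $10,331.10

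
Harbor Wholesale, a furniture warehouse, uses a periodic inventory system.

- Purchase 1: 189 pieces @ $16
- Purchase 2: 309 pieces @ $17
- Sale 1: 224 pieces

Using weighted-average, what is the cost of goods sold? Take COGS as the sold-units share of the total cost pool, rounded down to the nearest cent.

COGS = $3,722.98

Sale 1, sell 224: 224/498 × $8,277.00 → $3,722.98
Ending inventory (cost pool remaining) = $4,554.02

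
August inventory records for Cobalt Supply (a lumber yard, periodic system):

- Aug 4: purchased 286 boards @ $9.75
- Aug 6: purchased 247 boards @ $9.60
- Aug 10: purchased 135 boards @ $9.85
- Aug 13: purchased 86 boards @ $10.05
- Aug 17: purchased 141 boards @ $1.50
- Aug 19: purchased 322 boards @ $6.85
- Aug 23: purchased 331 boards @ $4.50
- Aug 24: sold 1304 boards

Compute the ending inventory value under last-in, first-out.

Aug 24, 1304 sold [LIFO — newest first]: 331 @ $4.50 + 322 @ $6.85 + 141 @ $1.50 + 86 @ $10.05 + 135 @ $9.85 + 247 @ $9.60 + 42 @ $9.75 = $8,881.45
Ending inventory: 244 @ $9.75 = $2,379.00

Ending inventory = $2,379.00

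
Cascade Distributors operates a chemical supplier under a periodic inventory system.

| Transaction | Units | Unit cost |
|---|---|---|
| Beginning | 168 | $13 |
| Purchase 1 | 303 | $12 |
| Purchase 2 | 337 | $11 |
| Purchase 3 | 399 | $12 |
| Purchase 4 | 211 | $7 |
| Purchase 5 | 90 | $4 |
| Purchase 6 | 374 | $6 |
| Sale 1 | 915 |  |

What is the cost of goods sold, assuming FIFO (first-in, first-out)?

Sale 1 (915) [FIFO — oldest first]: 168 @ $13 + 303 @ $12 + 337 @ $11 + 107 @ $12 = $10,811
Ending inventory: 292 @ $12 + 211 @ $7 + 90 @ $4 + 374 @ $6 = $7,585
Check: goods available $18,396 = COGS $10,811 + ending $7,585

COGS = $10,811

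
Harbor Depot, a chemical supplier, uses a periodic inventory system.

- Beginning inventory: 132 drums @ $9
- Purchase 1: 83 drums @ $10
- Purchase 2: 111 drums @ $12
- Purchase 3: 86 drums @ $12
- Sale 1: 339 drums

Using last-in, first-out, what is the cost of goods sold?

COGS = $3,725

Sale 1 (339) [LIFO — newest first]: 86 @ $12 + 111 @ $12 + 83 @ $10 + 59 @ $9 = $3,725
Ending inventory: 73 @ $9 = $657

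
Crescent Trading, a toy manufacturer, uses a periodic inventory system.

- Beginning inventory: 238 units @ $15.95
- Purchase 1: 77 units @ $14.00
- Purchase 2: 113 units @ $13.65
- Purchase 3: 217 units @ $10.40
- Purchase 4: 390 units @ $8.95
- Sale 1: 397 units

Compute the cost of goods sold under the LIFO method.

Sale 1 (397) [LIFO — newest first]: 390 @ $8.95 + 7 @ $10.40 = $3,563.30
Ending inventory: 238 @ $15.95 + 77 @ $14.00 + 113 @ $13.65 + 210 @ $10.40 = $8,600.55
Check: goods available $12,163.85 = COGS $3,563.30 + ending $8,600.55

COGS = $3,563.30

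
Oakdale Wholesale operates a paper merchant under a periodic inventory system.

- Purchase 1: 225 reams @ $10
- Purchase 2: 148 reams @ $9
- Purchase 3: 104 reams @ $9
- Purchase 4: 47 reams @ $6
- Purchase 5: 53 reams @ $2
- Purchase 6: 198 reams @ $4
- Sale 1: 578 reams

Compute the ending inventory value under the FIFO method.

Sale 1 (578) [FIFO — oldest first]: 225 @ $10 + 148 @ $9 + 104 @ $9 + 47 @ $6 + 53 @ $2 + 1 @ $4 = $4,910
Ending inventory: 197 @ $4 = $788
Check: goods available $5,698 = COGS $4,910 + ending $788

Ending inventory = $788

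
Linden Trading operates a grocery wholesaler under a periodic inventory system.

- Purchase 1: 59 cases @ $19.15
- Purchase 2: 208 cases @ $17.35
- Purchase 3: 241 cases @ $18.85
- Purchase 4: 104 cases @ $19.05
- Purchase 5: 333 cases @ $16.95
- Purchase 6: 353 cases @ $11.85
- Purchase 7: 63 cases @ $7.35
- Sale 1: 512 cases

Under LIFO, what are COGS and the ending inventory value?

COGS = $6,273.30; ending inventory = $15,279.85

Sale 1 (512) [LIFO — newest first]: 63 @ $7.35 + 353 @ $11.85 + 96 @ $16.95 = $6,273.30
Ending inventory: 59 @ $19.15 + 208 @ $17.35 + 241 @ $18.85 + 104 @ $19.05 + 237 @ $16.95 = $15,279.85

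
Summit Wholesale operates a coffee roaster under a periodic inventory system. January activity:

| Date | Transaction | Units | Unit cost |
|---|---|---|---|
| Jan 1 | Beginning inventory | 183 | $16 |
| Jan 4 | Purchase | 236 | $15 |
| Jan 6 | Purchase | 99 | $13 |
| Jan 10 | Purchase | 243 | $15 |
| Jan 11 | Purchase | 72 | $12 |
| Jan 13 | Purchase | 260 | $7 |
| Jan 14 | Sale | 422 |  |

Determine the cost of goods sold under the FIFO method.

COGS = $6,507

Jan 14, 422 sold [FIFO — oldest first]: 183 @ $16 + 236 @ $15 + 3 @ $13 = $6,507
Ending inventory: 96 @ $13 + 243 @ $15 + 72 @ $12 + 260 @ $7 = $7,577
Check: goods available $14,084 = COGS $6,507 + ending $7,577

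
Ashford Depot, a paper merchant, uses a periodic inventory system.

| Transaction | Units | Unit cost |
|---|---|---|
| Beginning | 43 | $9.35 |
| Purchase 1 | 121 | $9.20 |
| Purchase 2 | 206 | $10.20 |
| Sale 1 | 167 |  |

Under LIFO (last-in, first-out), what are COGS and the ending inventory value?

Sale 1 (167) [LIFO — newest first]: 167 @ $10.20 = $1,703.40
Ending inventory: 43 @ $9.35 + 121 @ $9.20 + 39 @ $10.20 = $1,913.05

COGS = $1,703.40; ending inventory = $1,913.05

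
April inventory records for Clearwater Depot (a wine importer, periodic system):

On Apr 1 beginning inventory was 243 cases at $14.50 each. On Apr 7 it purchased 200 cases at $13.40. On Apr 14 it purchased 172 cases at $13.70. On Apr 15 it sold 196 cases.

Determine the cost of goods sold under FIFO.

COGS = $2,842.00

Apr 15, 196 sold [FIFO — oldest first]: 196 @ $14.50 = $2,842.00
Ending inventory: 47 @ $14.50 + 200 @ $13.40 + 172 @ $13.70 = $5,717.90
Check: goods available $8,559.90 = COGS $2,842.00 + ending $5,717.90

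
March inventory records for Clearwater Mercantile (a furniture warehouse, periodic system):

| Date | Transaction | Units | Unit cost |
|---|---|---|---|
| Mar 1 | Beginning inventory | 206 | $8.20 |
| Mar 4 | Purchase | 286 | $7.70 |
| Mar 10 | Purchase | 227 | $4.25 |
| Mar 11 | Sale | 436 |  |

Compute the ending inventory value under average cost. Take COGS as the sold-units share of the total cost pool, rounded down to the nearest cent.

Ending inventory = $1,911.40

Mar 11, sell 436: 436/719 × $4,856.15 → $2,944.75
Ending inventory (cost pool remaining) = $1,911.40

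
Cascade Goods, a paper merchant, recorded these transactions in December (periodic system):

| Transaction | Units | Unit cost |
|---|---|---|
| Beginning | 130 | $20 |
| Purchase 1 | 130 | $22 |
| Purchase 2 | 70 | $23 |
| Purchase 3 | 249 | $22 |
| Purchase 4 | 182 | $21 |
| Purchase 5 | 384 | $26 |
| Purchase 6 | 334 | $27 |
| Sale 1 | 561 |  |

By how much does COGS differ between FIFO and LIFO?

$2,768

FIFO COGS: 130 @ $20 + 130 @ $22 + 70 @ $23 + 231 @ $22 = $12,152
LIFO COGS: 334 @ $27 + 227 @ $26 = $14,920
Difference = |$12,152 − $14,920| = $2,768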